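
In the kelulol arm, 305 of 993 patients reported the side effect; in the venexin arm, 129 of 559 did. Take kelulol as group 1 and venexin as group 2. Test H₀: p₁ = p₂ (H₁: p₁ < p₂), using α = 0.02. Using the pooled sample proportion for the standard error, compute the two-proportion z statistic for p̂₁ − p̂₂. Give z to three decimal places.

z = 3.218

p̂₁ = 305/993 ≈ 0.307150, p̂₂ = 129/559 ≈ 0.230769.
Pooled p̂ = (305+129)/(993+559) = 434/1552 = 0.279639.
SE = √(p̂(1−p̂)(1/n₁+1/n₂)) = √(0.279639·0.720361·0.00279596) = √(0.000563221) = 0.023732.
z = (0.307150 − 0.230769)/0.023732 = 0.076381/0.023732 = 3.218.
p-value = P(Z < 3.218) ≈ 0.9994, so at α = 0.02 we fail to reject H₀.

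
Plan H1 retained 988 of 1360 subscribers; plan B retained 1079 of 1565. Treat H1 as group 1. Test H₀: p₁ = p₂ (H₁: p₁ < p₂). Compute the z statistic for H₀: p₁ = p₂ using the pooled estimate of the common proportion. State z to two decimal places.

p̂₁ = 988/1360 ≈ 0.7265, p̂₂ = 1079/1565 ≈ 0.6895.
Pooled p̂ = (988+1079)/(1360+1565) = 2067/2925 = 0.7067.
SE = √(p̂(1−p̂)(1/n₁+1/n₂)) = √(0.7067·0.2933·0.00137427) = √(0.000284871) = 0.0169.
z = (0.7265 − 0.6895)/0.0169 = 0.0370/0.0169 = 2.19.
p-value = P(Z < 2.193) ≈ 0.9858.

z = 2.19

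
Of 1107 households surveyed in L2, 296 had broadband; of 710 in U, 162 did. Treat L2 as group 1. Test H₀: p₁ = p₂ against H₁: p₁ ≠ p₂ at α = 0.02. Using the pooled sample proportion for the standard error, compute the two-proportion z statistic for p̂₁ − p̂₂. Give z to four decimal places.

z = 1.8787

p̂₁ = 296/1107 = 0.2673893, p̂₂ = 162/710 = 0.2281690.
Pooled p̂ = (296+162)/(1107+710) = 458/1817 = 0.2520638.
SE = √(0.188528 × 0.00231179) = 0.0208767.
z = (0.2673893 − 0.2281690)/0.0208767 = 0.0392203/0.0208767 = 1.8787.
p-value = 2·P(Z > 1.879) ≈ 0.0603; since p > α = 0.02, fail to reject H₀.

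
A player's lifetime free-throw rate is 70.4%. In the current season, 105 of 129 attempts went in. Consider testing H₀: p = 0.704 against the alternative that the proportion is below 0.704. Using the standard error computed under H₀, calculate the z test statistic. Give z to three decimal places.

p̂ = 105/129 ≈ 0.81395.
Under H₀, SE = √(0.704·0.296/129) = √(0.00161538) = 0.04019.
z = (0.81395 − 0.704)/0.04019 = 0.10995/0.04019 = 2.736.

z = 2.736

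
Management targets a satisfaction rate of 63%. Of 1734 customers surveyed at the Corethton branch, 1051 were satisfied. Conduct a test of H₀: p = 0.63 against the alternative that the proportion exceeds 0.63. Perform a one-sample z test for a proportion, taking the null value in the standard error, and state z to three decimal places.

p̂ = 1051/1734 = 0.606113.
SE = √(p₀(1−p₀)/n) = √(0.2331/1734) = 0.011594.
z = (0.606113 − 0.63)/0.011594 = -0.023887/0.011594 = -2.060.

z = -2.060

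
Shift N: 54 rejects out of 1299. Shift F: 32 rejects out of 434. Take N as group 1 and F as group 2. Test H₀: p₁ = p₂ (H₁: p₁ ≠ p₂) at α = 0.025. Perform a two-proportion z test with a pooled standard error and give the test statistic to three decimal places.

p̂₁ = 54/1299 ≈ 0.04157, p̂₂ = 32/434 ≈ 0.07373.
Pooled p̂ = (54+32)/(1299+434) = 86/1733 = 0.04962.
SE = √(p̂(1−p̂)(1/n₁+1/n₂)) = √(0.04962·0.95038·0.00307397) = √(0.000144975) = 0.01204.
z = (0.04157 − 0.07373)/0.01204 = -0.03216/0.01204 = -2.671.
Two-sided p-value ≈ 2·Φ(−2.671) = 0.0076. With α = 0.025, reject H₀.

z = -2.671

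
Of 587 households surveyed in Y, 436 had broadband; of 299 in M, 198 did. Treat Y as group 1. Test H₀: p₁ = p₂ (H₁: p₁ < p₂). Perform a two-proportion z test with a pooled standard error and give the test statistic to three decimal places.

z = 2.513

p̂₁ = 436/587 = 0.74276, p̂₂ = 198/299 = 0.66221.
Pooled p̂ = (436+198)/(587+299) = 634/886 = 0.71558.
SE = √(p̂(1−p̂)(1/n₁+1/n₂)) = √(0.71558·0.28442·0.00504806) = √(0.00102742) = 0.03205.
z = (0.74276 − 0.66221)/0.03205 = 0.08055/0.03205 = 2.513.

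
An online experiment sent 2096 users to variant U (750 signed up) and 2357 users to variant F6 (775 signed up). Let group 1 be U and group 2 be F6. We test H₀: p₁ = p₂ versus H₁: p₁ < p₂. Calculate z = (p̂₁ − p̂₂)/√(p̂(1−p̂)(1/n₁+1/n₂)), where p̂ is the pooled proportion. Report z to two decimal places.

p̂₁ = 750/2096 = 0.3578, p̂₂ = 775/2357 = 0.3288.
Pooled p̂ = (750+775)/(2096+2357) = 1525/4453 = 0.3425.
SE = √(p̂(1−p̂)(1/n₁+1/n₂)) = √(0.3425·0.6575·0.000901367) = √(0.000202973) = 0.0142.
z = (0.3578 − 0.3288)/0.0142 = 0.0290/0.0142 = 2.04.
p-value = P(Z < 2.037) ≈ 0.9792.

z = 2.04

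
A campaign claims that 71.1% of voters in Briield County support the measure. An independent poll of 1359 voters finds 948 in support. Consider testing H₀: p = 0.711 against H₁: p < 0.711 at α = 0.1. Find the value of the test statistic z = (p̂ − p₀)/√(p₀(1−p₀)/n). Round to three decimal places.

p̂ = 948/1359 ≈ 0.69757.
Standard error under H₀: √(0.711×0.289/1359) = 0.01230.
z = (0.69757 − 0.711)/0.01230 = -0.01343/0.01230 = -1.092.
p-value = P(Z < -1.092) ≈ 0.1374; since p > α = 0.1, fail to reject H₀.

z = -1.092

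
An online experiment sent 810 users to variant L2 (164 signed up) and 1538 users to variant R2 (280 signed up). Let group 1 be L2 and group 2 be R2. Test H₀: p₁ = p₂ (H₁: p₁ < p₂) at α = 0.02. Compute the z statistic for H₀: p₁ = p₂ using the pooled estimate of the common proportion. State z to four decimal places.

z = 1.2008

p̂₁ = 164/810 = 0.202469, p̂₂ = 280/1538 = 0.182055.
Pooled p̂ = (164+280)/(810+1538) = 444/2348 = 0.189097.
SE = √(0.153339 × 0.00188476) = 0.017000.
z = (0.202469 − 0.182055)/0.017000 = 0.020414/0.017000 = 1.2008.
p-value = P(Z < 1.201) ≈ 0.8851. With α = 0.02, fail to reject H₀.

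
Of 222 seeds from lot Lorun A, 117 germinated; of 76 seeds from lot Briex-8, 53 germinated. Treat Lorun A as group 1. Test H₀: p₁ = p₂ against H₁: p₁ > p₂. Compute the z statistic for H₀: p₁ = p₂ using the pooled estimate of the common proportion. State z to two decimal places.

z = -2.59

p̂₁ = 117/222 = 0.5270, p̂₂ = 53/76 = 0.6974.
Pooled p̂ = (117+53)/(222+76) = 170/298 = 0.5705.
SE = √(0.245034 × 0.0176624) = 0.0658.
z = (0.5270 − 0.6974)/0.0658 = -0.1704/0.0658 = -2.59.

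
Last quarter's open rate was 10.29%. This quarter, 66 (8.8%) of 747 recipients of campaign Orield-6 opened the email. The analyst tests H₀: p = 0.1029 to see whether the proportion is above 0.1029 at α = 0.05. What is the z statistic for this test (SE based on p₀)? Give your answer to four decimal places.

z = -1.3086

p̂ = 66/747 ≈ 0.0883534.
Standard error under H₀: √(0.1029×0.8971/747) = 0.0111165.
z = (0.0883534 − 0.1029)/0.0111165 = -0.0145466/0.0111165 = -1.3086.
p-value = P(Z > -1.309) ≈ 0.9047, so at α = 0.05 we fail to reject H₀.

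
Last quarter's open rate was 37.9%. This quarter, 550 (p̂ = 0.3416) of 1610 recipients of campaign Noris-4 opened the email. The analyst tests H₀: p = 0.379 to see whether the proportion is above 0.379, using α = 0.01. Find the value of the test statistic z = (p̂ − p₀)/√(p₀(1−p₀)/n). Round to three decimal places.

z = -3.092

p̂ = 550/1610 = 0.341615.
Under H₀, SE = √(0.379·0.621/1610) = √(0.000146186) = 0.012091.
z = (0.341615 − 0.379)/0.012091 = -0.037385/0.012091 = -3.092.
p-value = P(Z > -3.092) ≈ 0.9990; since p > α = 0.01, fail to reject H₀.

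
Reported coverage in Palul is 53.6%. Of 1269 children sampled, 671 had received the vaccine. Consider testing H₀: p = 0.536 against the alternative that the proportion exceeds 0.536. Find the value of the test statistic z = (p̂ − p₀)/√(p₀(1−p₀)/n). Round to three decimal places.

z = -0.517

p̂ = 671/1269 = 0.52876.
Under H₀, SE = √(0.536·0.464/1269) = √(0.000195984) = 0.01400.
z = (0.52876 − 0.536)/0.01400 = -0.00724/0.01400 = -0.517.
p-value = P(Z > -0.517) ≈ 0.6974.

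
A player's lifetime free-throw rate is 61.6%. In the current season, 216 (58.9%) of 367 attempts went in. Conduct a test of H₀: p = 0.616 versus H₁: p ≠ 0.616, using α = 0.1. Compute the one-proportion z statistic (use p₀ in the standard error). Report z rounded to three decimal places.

z = -1.081

p̂ = 216/367 = 0.58856.
SE = √(p₀(1−p₀)/n) = √(0.23654/367) = 0.02539.
z = (0.58856 − 0.616)/0.02539 = -0.02744/0.02539 = -1.081.
p-value = 2·P(Z > 1.081) ≈ 0.2797, so at α = 0.1 we fail to reject H₀.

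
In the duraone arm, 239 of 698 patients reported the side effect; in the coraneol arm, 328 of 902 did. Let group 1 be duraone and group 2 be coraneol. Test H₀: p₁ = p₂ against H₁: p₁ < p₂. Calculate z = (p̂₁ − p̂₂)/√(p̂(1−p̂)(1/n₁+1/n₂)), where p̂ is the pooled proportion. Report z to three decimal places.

p̂₁ = 239/698 ≈ 0.342407, p̂₂ = 328/902 ≈ 0.363636.
Pooled p̂ = (239+328)/(698+902) = 567/1600 = 0.354375.
SE = √(0.228793 × 0.00254131) = 0.024113.
z = (0.342407 − 0.363636)/0.024113 = -0.021229/0.024113 = -0.880.
p-value = P(Z < -0.880) ≈ 0.1893.

z = -0.880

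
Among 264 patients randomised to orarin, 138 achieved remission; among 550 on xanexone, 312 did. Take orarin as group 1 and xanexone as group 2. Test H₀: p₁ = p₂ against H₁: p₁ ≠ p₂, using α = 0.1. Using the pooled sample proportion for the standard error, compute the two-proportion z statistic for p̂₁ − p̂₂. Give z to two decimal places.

p̂₁ = 138/264 ≈ 0.5227, p̂₂ = 312/550 ≈ 0.5673.
Pooled p̂ = (138+312)/(264+550) = 450/814 = 0.5528.
SE = √(p̂(1−p̂)(1/n₁+1/n₂)) = √(0.5528·0.4472·0.00560606) = √(0.00138587) = 0.0372.
z = (0.5227 − 0.5673)/0.0372 = -0.0446/0.0372 = -1.20.
Two-sided p-value ≈ 2·Φ(−1.197) = 0.2315. With α = 0.1, fail to reject H₀.

z = -1.20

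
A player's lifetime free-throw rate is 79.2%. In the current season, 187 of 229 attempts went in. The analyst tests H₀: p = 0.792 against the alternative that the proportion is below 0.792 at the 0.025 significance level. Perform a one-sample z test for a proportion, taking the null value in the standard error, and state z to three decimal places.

z = 0.917

p̂ = 187/229 = 0.81659.
Under H₀, SE = √(0.792·0.208/229) = √(0.000719371) = 0.02682.
z = (0.81659 − 0.792)/0.02682 = 0.02459/0.02682 = 0.917.
p-value = P(Z < 0.917) ≈ 0.8204; since p > α = 0.025, fail to reject H₀.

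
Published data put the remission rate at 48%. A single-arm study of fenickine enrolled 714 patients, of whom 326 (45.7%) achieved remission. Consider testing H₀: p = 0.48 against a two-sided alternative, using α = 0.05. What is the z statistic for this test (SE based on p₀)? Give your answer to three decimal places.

p̂ = 326/714 = 0.45658.
SE = √(p₀(1−p₀)/n) = √(0.2496/714) = 0.01870.
z = (0.45658 − 0.48)/0.01870 = -0.02342/0.01870 = -1.252.
p-value = 2·P(Z > 1.252) ≈ 0.2104; since p > α = 0.05, fail to reject H₀.

z = -1.252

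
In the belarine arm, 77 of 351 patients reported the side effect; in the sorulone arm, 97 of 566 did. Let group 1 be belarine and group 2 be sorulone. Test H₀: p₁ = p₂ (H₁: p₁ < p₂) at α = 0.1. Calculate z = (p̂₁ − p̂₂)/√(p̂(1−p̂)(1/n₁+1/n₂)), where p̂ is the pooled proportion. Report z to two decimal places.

p̂₁ = 77/351 = 0.2194, p̂₂ = 97/566 = 0.1714.
Pooled p̂ = (77+97)/(351+566) = 174/917 = 0.1897.
SE = √(p̂(1−p̂)(1/n₁+1/n₂)) = √(0.1897·0.8103·0.00461579) = √(0.000709652) = 0.0266.
z = (0.2194 − 0.1714)/0.0266 = 0.0480/0.0266 = 1.80.
p-value = P(Z < 1.802) ≈ 0.9642, so at α = 0.1 we fail to reject H₀.

z = 1.80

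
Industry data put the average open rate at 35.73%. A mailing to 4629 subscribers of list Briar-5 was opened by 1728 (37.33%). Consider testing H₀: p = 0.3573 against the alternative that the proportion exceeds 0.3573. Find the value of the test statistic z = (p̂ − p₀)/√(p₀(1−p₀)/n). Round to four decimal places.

z = 2.2715

p̂ = 1728/4629 ≈ 0.3732988.
SE = √(p₀(1−p₀)/n) = √(0.22964/4629) = 0.0070433.
z = (0.3732988 − 0.3573)/0.0070433 = 0.0159988/0.0070433 = 2.2715.
p-value = P(Z > 2.271) ≈ 0.0116.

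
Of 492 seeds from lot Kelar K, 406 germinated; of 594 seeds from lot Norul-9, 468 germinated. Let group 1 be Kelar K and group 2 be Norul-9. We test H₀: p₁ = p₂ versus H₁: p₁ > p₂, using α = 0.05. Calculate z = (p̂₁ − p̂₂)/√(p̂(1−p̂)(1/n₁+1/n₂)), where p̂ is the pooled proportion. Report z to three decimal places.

z = 1.545

p̂₁ = 406/492 = 0.82520, p̂₂ = 468/594 = 0.78788.
Pooled p̂ = (406+468)/(492+594) = 874/1086 = 0.80479.
SE = √(p̂(1−p̂)(1/n₁+1/n₂)) = √(0.80479·0.19521·0.00371602) = √(0.000583802) = 0.02416.
z = (0.82520 − 0.78788)/0.02416 = 0.03732/0.02416 = 1.545.
p-value = P(Z > 1.545) ≈ 0.0612, so at α = 0.05 we fail to reject H₀.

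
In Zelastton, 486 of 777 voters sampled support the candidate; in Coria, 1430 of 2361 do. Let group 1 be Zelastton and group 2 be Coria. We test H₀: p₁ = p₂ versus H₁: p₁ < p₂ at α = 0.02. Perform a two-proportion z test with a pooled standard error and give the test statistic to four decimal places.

z = 0.9821

p̂₁ = 486/777 ≈ 0.625483, p̂₂ = 1430/2361 ≈ 0.605676.
Pooled p̂ = (486+1430)/(777+2361) = 1916/3138 = 0.610580.
SE = √(0.237772 × 0.00171055) = 0.020167.
z = (0.625483 − 0.605676)/0.020167 = 0.019807/0.020167 = 0.9821.
p-value = P(Z < 0.982) ≈ 0.8370; since p > α = 0.02, fail to reject H₀.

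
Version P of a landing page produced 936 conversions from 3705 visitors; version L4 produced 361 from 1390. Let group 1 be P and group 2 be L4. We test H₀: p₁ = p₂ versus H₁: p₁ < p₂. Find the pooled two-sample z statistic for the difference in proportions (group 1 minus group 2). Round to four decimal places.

p̂₁ = 936/3705 ≈ 0.2526316, p̂₂ = 361/1390 ≈ 0.2597122.
Pooled p̂ = (936+361)/(3705+1390) = 1297/5095 = 0.2545633.
SE = √(0.189761 × 0.00098933) = 0.0137017.
z = (0.2526316 − 0.2597122)/0.0137017 = -0.0070806/0.0137017 = -0.5168.

z = -0.5168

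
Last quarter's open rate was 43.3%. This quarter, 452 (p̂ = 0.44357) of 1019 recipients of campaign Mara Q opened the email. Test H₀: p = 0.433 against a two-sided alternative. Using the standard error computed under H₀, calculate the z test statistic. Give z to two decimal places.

p̂ = 452/1019 ≈ 0.4436.
Under H₀, SE = √(0.433·0.567/1019) = √(0.000240933) = 0.0155.
z = (0.4436 − 0.433)/0.0155 = 0.0106/0.0155 = 0.68.
p-value = 2·P(Z > 0.681) ≈ 0.4958.

z = 0.68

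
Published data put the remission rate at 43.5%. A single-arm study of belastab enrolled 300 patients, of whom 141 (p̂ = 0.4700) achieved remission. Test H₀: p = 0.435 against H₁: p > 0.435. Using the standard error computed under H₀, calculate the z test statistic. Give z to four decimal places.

z = 1.2228

p̂ = 141/300 = 0.470000.
Under H₀, SE = √(0.435·0.565/300) = √(0.00081925) = 0.028623.
z = (0.470000 − 0.435)/0.028623 = 0.035000/0.028623 = 1.2228.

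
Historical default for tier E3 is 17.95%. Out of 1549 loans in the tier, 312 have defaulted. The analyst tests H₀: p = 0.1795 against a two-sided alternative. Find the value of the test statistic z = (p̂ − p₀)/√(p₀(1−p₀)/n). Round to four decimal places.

z = 2.2480

p̂ = 312/1549 ≈ 0.201420.
Under H₀, SE = √(0.1795·0.8205/1549) = √(9.50805e-05) = 0.009751.
z = (0.201420 − 0.1795)/0.009751 = 0.021920/0.009751 = 2.2480.
p-value = 2·P(Z > 2.248) ≈ 0.0246.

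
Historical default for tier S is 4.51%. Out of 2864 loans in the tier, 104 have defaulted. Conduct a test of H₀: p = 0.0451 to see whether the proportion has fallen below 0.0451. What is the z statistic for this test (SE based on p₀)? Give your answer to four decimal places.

z = -2.2660

p̂ = 104/2864 = 0.0363128.
Standard error under H₀: √(0.0451×0.9549/2864) = 0.0038778.
z = (0.0363128 − 0.0451)/0.0038778 = -0.0087872/0.0038778 = -2.2660.
p-value = P(Z < -2.266) ≈ 0.0117.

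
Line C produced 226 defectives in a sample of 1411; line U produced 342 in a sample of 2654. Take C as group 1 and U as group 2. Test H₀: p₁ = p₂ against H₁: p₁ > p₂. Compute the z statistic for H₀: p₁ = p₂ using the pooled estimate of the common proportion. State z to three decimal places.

p̂₁ = 226/1411 = 0.160170, p̂₂ = 342/2654 = 0.128862.
Pooled p̂ = (226+342)/(1411+2654) = 568/4065 = 0.139729.
SE = √(p̂(1−p̂)(1/n₁+1/n₂)) = √(0.139729·0.860271·0.00108551) = √(0.000130483) = 0.011423.
z = (0.160170 − 0.128862)/0.011423 = 0.031308/0.011423 = 2.741.
p-value = P(Z > 2.741) ≈ 0.0031.

z = 2.741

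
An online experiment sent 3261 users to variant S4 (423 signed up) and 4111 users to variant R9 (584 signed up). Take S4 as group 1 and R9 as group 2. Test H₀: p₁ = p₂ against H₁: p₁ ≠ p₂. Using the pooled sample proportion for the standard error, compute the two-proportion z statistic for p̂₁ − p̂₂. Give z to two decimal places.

p̂₁ = 423/3261 ≈ 0.1297, p̂₂ = 584/4111 ≈ 0.1421.
Pooled p̂ = (423+584)/(3261+4111) = 1007/7372 = 0.1366.
SE = √(p̂(1−p̂)(1/n₁+1/n₂)) = √(0.1366·0.8634·0.000549904) = √(6.48551e-05) = 0.0081.
z = (0.1297 − 0.1421)/0.0081 = -0.0124/0.0081 = -1.53.

z = -1.53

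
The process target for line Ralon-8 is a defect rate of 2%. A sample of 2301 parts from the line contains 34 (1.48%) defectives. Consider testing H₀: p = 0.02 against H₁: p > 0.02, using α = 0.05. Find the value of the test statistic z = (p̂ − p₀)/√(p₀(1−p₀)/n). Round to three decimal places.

p̂ = 34/2301 ≈ 0.014776.
Standard error under H₀: √(0.02×0.98/2301) = 0.002919.
z = (0.014776 − 0.02)/0.002919 = -0.005224/0.002919 = -1.790.
p-value = P(Z > -1.790) ≈ 0.9633, so at α = 0.05 we fail to reject H₀.

z = -1.790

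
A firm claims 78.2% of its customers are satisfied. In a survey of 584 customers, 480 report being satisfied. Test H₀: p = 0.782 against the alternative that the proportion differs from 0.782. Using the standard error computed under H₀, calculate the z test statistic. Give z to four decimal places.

z = 2.3364

p̂ = 480/584 = 0.821918.
Under H₀, SE = √(0.782·0.218/584) = √(0.000291911) = 0.017085.
z = (0.821918 − 0.782)/0.017085 = 0.039918/0.017085 = 2.3364.
p-value = 2·P(Z > 2.336) ≈ 0.0195.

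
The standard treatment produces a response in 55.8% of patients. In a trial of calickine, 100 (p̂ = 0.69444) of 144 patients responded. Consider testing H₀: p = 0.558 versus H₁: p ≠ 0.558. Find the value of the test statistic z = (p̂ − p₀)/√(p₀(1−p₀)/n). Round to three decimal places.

z = 3.297

p̂ = 100/144 ≈ 0.694444.
Under H₀, SE = √(0.558·0.442/144) = √(0.00171275) = 0.041385.
z = (0.694444 − 0.558)/0.041385 = 0.136444/0.041385 = 3.297.
p-value = 2·P(Z > 3.297) ≈ 0.0010.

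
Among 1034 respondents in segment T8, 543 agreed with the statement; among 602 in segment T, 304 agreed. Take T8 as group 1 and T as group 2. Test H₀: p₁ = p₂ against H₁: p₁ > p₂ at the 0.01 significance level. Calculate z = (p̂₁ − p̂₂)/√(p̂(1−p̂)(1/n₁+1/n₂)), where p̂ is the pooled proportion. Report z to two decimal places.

z = 0.79

p̂₁ = 543/1034 = 0.5251, p̂₂ = 304/602 = 0.5050.
Pooled p̂ = (543+304)/(1034+602) = 847/1636 = 0.5177.
SE = √(p̂(1−p̂)(1/n₁+1/n₂)) = √(0.5177·0.4823·0.00262825) = √(0.000656236) = 0.0256.
z = (0.5251 − 0.5050)/0.0256 = 0.0201/0.0256 = 0.79.
p-value = P(Z > 0.787) ≈ 0.2156. With α = 0.01, fail to reject H₀.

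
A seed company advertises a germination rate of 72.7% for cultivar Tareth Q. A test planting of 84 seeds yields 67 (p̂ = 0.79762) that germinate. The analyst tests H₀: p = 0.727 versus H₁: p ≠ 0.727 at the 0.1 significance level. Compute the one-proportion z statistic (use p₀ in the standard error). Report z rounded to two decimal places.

p̂ = 67/84 ≈ 0.7976.
Under H₀, SE = √(0.727·0.273/84) = √(0.00236275) = 0.0486.
z = (0.7976 − 0.727)/0.0486 = 0.0706/0.0486 = 1.45.
Two-sided p-value ≈ 2·Φ(−1.453) = 0.1463; since p > α = 0.1, fail to reject H₀.

z = 1.45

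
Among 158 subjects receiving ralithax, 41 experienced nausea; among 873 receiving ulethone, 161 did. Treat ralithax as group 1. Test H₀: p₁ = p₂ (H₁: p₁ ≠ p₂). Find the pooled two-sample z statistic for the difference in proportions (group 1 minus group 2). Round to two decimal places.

p̂₁ = 41/158 ≈ 0.2595, p̂₂ = 161/873 ≈ 0.1844.
Pooled p̂ = (41+161)/(158+873) = 202/1031 = 0.1959.
SE = √(p̂(1−p̂)(1/n₁+1/n₂)) = √(0.1959·0.8041·0.00747459) = √(0.00117754) = 0.0343.
z = (0.2595 − 0.1844)/0.0343 = 0.0751/0.0343 = 2.19.
Two-sided p-value ≈ 2·Φ(−2.188) = 0.0287.

z = 2.19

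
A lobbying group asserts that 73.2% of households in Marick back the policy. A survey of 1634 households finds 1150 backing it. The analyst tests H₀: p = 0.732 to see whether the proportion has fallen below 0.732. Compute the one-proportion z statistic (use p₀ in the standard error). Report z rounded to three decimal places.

z = -2.574

p̂ = 1150/1634 = 0.70379.
SE = √(p₀(1−p₀)/n) = √(0.19618/1634) = 0.01096.
z = (0.70379 − 0.732)/0.01096 = -0.02821/0.01096 = -2.574.
p-value = P(Z < -2.574) ≈ 0.0050.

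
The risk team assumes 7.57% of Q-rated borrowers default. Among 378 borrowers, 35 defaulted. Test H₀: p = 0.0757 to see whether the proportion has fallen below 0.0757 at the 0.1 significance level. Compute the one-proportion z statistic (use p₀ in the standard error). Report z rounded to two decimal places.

z = 1.24

p̂ = 35/378 ≈ 0.0926.
Standard error under H₀: √(0.0757×0.9243/378) = 0.0136.
z = (0.0926 − 0.0757)/0.0136 = 0.0169/0.0136 = 1.24.
p-value = P(Z < 1.242) ≈ 0.8928. With α = 0.1, fail to reject H₀.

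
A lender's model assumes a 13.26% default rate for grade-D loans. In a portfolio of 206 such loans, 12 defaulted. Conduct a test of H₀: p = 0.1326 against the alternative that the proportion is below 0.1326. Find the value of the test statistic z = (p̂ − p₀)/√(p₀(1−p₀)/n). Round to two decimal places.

p̂ = 12/206 = 0.0583.
SE = √(p₀(1−p₀)/n) = √(0.11502/206) = 0.0236.
z = (0.0583 − 0.1326)/0.0236 = -0.0743/0.0236 = -3.15.

z = -3.15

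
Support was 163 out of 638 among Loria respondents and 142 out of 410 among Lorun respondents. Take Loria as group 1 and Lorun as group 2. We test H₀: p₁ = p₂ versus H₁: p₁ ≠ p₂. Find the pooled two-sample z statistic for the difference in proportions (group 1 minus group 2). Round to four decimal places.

z = -3.1600

p̂₁ = 163/638 ≈ 0.255486, p̂₂ = 142/410 ≈ 0.346341.
Pooled p̂ = (163+142)/(638+410) = 305/1048 = 0.291031.
SE = √(0.206332 × 0.00400642) = 0.028752.
z = (0.255486 − 0.346341)/0.028752 = -0.090855/0.028752 = -3.1600.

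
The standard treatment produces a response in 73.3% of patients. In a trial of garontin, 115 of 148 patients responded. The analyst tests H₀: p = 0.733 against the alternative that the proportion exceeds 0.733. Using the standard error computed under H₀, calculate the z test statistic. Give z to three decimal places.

z = 1.211

p̂ = 115/148 = 0.77703.
SE = √(p₀(1−p₀)/n) = √(0.19571/148) = 0.03636.
z = (0.77703 − 0.733)/0.03636 = 0.04403/0.03636 = 1.211.
p-value = P(Z > 1.211) ≈ 0.1130.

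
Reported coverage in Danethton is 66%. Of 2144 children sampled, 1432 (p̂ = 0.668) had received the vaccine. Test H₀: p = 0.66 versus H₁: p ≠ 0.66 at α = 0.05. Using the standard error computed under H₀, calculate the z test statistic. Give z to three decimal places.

p̂ = 1432/2144 = 0.66791.
SE = √(p₀(1−p₀)/n) = √(0.2244/2144) = 0.01023.
z = (0.66791 − 0.66)/0.01023 = 0.00791/0.01023 = 0.773.
Two-sided p-value ≈ 2·Φ(−0.773) = 0.4394; since p > α = 0.05, fail to reject H₀.

z = 0.773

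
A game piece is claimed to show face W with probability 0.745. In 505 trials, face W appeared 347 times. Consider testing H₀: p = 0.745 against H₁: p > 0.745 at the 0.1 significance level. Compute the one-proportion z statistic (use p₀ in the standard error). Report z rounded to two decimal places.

z = -2.98

p̂ = 347/505 ≈ 0.6871.
Under H₀, SE = √(0.745·0.255/505) = √(0.000376188) = 0.0194.
z = (0.6871 − 0.745)/0.0194 = -0.0579/0.0194 = -2.98.
p-value = P(Z > -2.984) ≈ 0.9986. With α = 0.1, fail to reject H₀.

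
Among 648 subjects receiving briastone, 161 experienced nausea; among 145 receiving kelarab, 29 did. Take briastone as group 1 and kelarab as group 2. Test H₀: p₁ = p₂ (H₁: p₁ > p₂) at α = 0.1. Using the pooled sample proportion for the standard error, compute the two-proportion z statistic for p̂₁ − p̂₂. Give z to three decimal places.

p̂₁ = 161/648 ≈ 0.24846, p̂₂ = 29/145 ≈ 0.20000.
Pooled p̂ = (161+29)/(648+145) = 190/793 = 0.23960.
SE = √(0.18219 × 0.00843976) = 0.03921.
z = (0.24846 − 0.20000)/0.03921 = 0.04846/0.03921 = 1.236.
p-value = P(Z > 1.236) ≈ 0.1083. With α = 0.1, fail to reject H₀.

z = 1.236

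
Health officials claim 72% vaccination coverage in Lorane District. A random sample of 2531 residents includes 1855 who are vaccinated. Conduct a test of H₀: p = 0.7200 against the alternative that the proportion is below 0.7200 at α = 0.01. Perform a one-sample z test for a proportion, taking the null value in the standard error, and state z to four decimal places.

p̂ = 1855/2531 = 0.732912.
Standard error under H₀: √(0.72×0.28/2531) = 0.008925.
z = (0.732912 − 0.72)/0.008925 = 0.012912/0.008925 = 1.4467.
p-value = P(Z < 1.447) ≈ 0.9260; since p > α = 0.01, fail to reject H₀.

z = 1.4467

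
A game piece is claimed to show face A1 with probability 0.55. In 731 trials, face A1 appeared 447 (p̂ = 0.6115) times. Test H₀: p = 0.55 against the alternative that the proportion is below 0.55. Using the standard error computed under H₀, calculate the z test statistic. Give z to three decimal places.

z = 3.342

p̂ = 447/731 = 0.61149.
Under H₀, SE = √(0.55·0.45/731) = √(0.000338577) = 0.01840.
z = (0.61149 − 0.55)/0.01840 = 0.06149/0.01840 = 3.342.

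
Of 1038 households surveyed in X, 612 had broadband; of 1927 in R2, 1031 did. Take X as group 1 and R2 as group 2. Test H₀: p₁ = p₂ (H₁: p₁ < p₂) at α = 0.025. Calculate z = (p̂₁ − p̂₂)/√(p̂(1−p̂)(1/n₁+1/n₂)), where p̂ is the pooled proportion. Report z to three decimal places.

z = 2.851

p̂₁ = 612/1038 = 0.58960, p̂₂ = 1031/1927 = 0.53503.
Pooled p̂ = (612+1031)/(1038+1927) = 1643/2965 = 0.55413.
SE = √(0.24707 × 0.00148233) = 0.01914.
z = (0.58960 − 0.53503)/0.01914 = 0.05457/0.01914 = 2.851.
p-value = P(Z < 2.851) ≈ 0.9978, so at α = 0.025 we fail to reject H₀.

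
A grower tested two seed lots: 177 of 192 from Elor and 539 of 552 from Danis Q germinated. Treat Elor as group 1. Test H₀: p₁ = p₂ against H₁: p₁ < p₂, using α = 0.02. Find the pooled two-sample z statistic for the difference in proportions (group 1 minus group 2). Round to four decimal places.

z = -3.4226

p̂₁ = 177/192 = 0.921875, p̂₂ = 539/552 = 0.976449.
Pooled p̂ = (177+539)/(192+552) = 716/744 = 0.962366.
SE = √(p̂(1−p̂)(1/n₁+1/n₂)) = √(0.962366·0.037634·0.00701993) = √(0.000254248) = 0.015945.
z = (0.921875 − 0.976449)/0.015945 = -0.054574/0.015945 = -3.4226.
p-value = P(Z < -3.423) ≈ 0.0003; since p < α = 0.02, reject H₀.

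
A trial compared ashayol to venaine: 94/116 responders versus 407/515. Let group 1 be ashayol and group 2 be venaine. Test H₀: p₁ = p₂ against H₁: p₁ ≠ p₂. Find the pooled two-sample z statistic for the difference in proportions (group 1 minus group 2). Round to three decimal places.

p̂₁ = 94/116 ≈ 0.81034, p̂₂ = 407/515 ≈ 0.79029.
Pooled p̂ = (94+407)/(116+515) = 501/631 = 0.79398.
SE = √(0.163577 × 0.0105624) = 0.04157.
z = (0.81034 − 0.79029)/0.04157 = 0.02005/0.04157 = 0.482.
p-value = 2·P(Z > 0.482) ≈ 0.6295.

z = 0.482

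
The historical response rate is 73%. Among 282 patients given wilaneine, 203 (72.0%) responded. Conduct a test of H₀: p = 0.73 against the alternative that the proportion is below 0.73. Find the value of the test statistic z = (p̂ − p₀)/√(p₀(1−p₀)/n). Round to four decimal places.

p̂ = 203/282 ≈ 0.719858.
Standard error under H₀: √(0.73×0.27/282) = 0.026437.
z = (0.719858 − 0.73)/0.026437 = -0.010142/0.026437 = -0.3836.
p-value = P(Z < -0.384) ≈ 0.3506.

z = -0.3836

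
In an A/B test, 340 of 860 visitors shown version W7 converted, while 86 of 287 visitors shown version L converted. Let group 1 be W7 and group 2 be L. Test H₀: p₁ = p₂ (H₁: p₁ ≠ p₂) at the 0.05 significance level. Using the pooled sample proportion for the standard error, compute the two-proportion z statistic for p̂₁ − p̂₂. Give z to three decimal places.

p̂₁ = 340/860 = 0.39535, p̂₂ = 86/287 = 0.29965.
Pooled p̂ = (340+86)/(860+287) = 426/1147 = 0.37140.
SE = √(0.233463 × 0.00464711) = 0.03294.
z = (0.39535 − 0.29965)/0.03294 = 0.09570/0.03294 = 2.905.
p-value = 2·P(Z > 2.905) ≈ 0.0037, so at α = 0.05 we reject H₀.

z = 2.905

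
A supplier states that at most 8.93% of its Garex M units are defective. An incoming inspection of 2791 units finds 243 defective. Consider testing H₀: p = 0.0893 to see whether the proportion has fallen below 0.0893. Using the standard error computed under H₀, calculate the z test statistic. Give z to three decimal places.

z = -0.414

p̂ = 243/2791 ≈ 0.087066.
SE = √(p₀(1−p₀)/n) = √(0.081326/2791) = 0.005398.
z = (0.087066 − 0.0893)/0.005398 = -0.002234/0.005398 = -0.414.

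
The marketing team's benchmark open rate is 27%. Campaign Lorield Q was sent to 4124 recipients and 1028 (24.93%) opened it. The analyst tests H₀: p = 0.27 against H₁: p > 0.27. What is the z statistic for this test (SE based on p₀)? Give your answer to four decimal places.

z = -2.9982

p̂ = 1028/4124 ≈ 0.2492726.
Under H₀, SE = √(0.27·0.73/4124) = √(4.77934e-05) = 0.0069133.
z = (0.2492726 − 0.27)/0.0069133 = -0.0207274/0.0069133 = -2.9982.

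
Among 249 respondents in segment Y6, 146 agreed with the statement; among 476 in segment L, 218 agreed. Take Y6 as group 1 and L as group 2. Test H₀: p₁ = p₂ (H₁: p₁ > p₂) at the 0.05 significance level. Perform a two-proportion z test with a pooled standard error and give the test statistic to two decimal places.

p̂₁ = 146/249 = 0.5863, p̂₂ = 218/476 = 0.4580.
Pooled p̂ = (146+218)/(249+476) = 364/725 = 0.5021.
SE = √(0.249996 × 0.0061169) = 0.0391.
z = (0.5863 − 0.4580)/0.0391 = 0.1283/0.0391 = 3.28.
p-value = P(Z > 3.283) ≈ 0.0005, so at α = 0.05 we reject H₀.

z = 3.28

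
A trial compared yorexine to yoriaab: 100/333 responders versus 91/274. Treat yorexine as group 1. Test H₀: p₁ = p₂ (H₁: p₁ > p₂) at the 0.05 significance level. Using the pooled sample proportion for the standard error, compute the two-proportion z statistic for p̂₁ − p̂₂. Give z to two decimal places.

p̂₁ = 100/333 = 0.3003, p̂₂ = 91/274 = 0.3321.
Pooled p̂ = (100+91)/(333+274) = 191/607 = 0.3147.
SE = √(p̂(1−p̂)(1/n₁+1/n₂)) = √(0.3147·0.6853·0.00665264) = √(0.00143464) = 0.0379.
z = (0.3003 − 0.3321)/0.0379 = -0.0318/0.0379 = -0.84.
p-value = P(Z > -0.840) ≈ 0.7995. With α = 0.05, fail to reject H₀.

z = -0.84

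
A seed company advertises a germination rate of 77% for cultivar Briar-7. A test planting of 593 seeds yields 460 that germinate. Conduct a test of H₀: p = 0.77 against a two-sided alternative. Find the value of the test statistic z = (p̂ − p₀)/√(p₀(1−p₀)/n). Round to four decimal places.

z = 0.3308

p̂ = 460/593 ≈ 0.775717.
Standard error under H₀: √(0.77×0.23/593) = 0.017282.
z = (0.775717 − 0.77)/0.017282 = 0.005717/0.017282 = 0.3308.
p-value = 2·P(Z > 0.331) ≈ 0.7408.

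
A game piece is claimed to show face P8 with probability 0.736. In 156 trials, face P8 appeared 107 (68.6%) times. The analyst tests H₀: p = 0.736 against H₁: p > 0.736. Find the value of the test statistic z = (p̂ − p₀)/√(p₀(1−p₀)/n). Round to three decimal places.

p̂ = 107/156 ≈ 0.68590.
Standard error under H₀: √(0.736×0.264/156) = 0.03529.
z = (0.68590 − 0.736)/0.03529 = -0.05010/0.03529 = -1.420.

z = -1.420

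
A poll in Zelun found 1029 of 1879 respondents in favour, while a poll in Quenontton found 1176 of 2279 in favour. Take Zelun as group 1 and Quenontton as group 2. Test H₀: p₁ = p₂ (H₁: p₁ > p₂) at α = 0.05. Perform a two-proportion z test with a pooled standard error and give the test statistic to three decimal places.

z = 2.033

p̂₁ = 1029/1879 = 0.54763, p̂₂ = 1176/2279 = 0.51602.
Pooled p̂ = (1029+1176)/(1879+2279) = 2205/4158 = 0.53030.
SE = √(0.249082 × 0.000970987) = 0.01555.
z = (0.54763 − 0.51602)/0.01555 = 0.03161/0.01555 = 2.033.
p-value = P(Z > 2.033) ≈ 0.0210. With α = 0.05, reject H₀.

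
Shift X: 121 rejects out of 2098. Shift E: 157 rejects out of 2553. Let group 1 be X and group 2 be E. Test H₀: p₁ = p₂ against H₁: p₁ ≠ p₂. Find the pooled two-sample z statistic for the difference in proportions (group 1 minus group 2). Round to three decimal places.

p̂₁ = 121/2098 ≈ 0.057674, p̂₂ = 157/2553 ≈ 0.061496.
Pooled p̂ = (121+157)/(2098+2553) = 278/4651 = 0.059772.
SE = √(0.0561994 × 0.00086834) = 0.006986.
z = (0.057674 − 0.061496)/0.006986 = -0.003822/0.006986 = -0.547.

z = -0.547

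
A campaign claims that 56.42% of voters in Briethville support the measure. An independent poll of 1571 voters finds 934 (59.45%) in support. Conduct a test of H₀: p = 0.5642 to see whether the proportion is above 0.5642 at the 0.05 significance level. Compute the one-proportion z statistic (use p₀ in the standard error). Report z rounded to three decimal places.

p̂ = 934/1571 = 0.59453.
SE = √(p₀(1−p₀)/n) = √(0.24588/1571) = 0.01251.
z = (0.59453 − 0.5642)/0.01251 = 0.03033/0.01251 = 2.424.
p-value = P(Z > 2.424) ≈ 0.0077. With α = 0.05, reject H₀.

z = 2.424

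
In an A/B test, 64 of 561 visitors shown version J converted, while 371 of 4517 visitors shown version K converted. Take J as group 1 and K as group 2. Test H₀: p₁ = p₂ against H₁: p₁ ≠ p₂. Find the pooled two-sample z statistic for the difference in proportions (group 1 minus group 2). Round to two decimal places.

p̂₁ = 64/561 ≈ 0.11408, p̂₂ = 371/4517 ≈ 0.08213.
Pooled p̂ = (64+371)/(561+4517) = 435/5078 = 0.08566.
SE = √(p̂(1−p̂)(1/n₁+1/n₂)) = √(0.08566·0.91434·0.00200392) = √(0.000156958) = 0.01253.
z = (0.11408 − 0.08213)/0.01253 = 0.03195/0.01253 = 2.55.
Two-sided p-value ≈ 2·Φ(−2.550) = 0.0108.

z = 2.55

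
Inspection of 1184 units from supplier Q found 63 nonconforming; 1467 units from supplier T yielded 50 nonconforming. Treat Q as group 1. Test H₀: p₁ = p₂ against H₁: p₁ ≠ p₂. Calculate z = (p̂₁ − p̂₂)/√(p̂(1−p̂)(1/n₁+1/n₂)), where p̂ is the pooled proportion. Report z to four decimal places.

p̂₁ = 63/1184 ≈ 0.053209, p̂₂ = 50/1467 ≈ 0.034083.
Pooled p̂ = (63+50)/(1184+1467) = 113/2651 = 0.042625.
SE = √(0.0408085 × 0.00152626) = 0.007892.
z = (0.053209 − 0.034083)/0.007892 = 0.019126/0.007892 = 2.4235.
Two-sided p-value ≈ 2·Φ(−2.423) = 0.0154.

z = 2.4235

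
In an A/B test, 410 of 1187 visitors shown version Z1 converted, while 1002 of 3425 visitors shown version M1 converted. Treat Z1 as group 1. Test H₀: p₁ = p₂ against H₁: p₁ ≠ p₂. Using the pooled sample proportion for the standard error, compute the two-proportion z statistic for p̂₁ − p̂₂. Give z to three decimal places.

p̂₁ = 410/1187 ≈ 0.345409, p̂₂ = 1002/3425 ≈ 0.292555.
Pooled p̂ = (410+1002)/(1187+3425) = 1412/4612 = 0.306158.
SE = √(p̂(1−p̂)(1/n₁+1/n₂)) = √(0.306158·0.693842·0.00113443) = √(0.000240982) = 0.015524.
z = (0.345409 − 0.292555)/0.015524 = 0.052854/0.015524 = 3.405.
Two-sided p-value ≈ 2·Φ(−3.405) = 0.0007.

z = 3.405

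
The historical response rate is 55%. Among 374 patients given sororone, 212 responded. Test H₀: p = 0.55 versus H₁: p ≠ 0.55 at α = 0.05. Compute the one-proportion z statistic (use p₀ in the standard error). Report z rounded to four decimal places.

z = 0.6548

p̂ = 212/374 ≈ 0.566845.
Under H₀, SE = √(0.55·0.45/374) = √(0.000661765) = 0.025725.
z = (0.566845 − 0.55)/0.025725 = 0.016845/0.025725 = 0.6548.
Two-sided p-value ≈ 2·Φ(−0.655) = 0.5126; since p > α = 0.05, fail to reject H₀.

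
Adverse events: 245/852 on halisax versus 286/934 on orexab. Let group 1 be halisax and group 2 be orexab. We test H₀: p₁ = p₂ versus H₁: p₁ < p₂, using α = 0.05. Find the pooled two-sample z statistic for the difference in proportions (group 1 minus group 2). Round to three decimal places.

p̂₁ = 245/852 ≈ 0.28756, p̂₂ = 286/934 ≈ 0.30621.
Pooled p̂ = (245+286)/(852+934) = 531/1786 = 0.29731.
SE = √(p̂(1−p̂)(1/n₁+1/n₂)) = √(0.29731·0.70269·0.00224437) = √(0.000468889) = 0.02165.
z = (0.28756 − 0.30621)/0.02165 = -0.01865/0.02165 = -0.861.
p-value = P(Z < -0.861) ≈ 0.1945. With α = 0.05, fail to reject H₀.

z = -0.861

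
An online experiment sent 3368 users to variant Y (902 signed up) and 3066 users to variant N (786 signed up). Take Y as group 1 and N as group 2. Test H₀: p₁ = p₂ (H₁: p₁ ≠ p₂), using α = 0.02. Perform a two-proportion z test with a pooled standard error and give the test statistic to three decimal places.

p̂₁ = 902/3368 ≈ 0.26781, p̂₂ = 786/3066 ≈ 0.25636.
Pooled p̂ = (902+786)/(3368+3066) = 1688/6434 = 0.26236.
SE = √(p̂(1−p̂)(1/n₁+1/n₂)) = √(0.26236·0.73764·0.00062307) = √(0.00012058) = 0.01098.
z = (0.26781 − 0.25636)/0.01098 = 0.01145/0.01098 = 1.043.
p-value = 2·P(Z > 1.043) ≈ 0.2969. With α = 0.02, fail to reject H₀.

z = 1.043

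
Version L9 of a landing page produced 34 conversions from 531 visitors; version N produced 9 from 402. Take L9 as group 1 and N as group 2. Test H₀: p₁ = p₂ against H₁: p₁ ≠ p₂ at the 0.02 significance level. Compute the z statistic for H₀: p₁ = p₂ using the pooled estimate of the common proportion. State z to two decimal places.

z = 3.00

p̂₁ = 34/531 ≈ 0.06403, p̂₂ = 9/402 ≈ 0.02239.
Pooled p̂ = (34+9)/(531+402) = 43/933 = 0.04609.
SE = √(p̂(1−p̂)(1/n₁+1/n₂)) = √(0.04609·0.95391·0.0043708) = √(0.000192157) = 0.01386.
z = (0.06403 − 0.02239)/0.01386 = 0.04164/0.01386 = 3.00.
Two-sided p-value ≈ 2·Φ(−3.004) = 0.0027. With α = 0.02, reject H₀.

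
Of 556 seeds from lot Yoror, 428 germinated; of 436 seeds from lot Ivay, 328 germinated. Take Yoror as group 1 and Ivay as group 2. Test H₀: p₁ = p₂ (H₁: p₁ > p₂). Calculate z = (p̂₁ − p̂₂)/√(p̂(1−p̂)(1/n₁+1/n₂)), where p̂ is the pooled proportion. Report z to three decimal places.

p̂₁ = 428/556 ≈ 0.76978, p̂₂ = 328/436 ≈ 0.75229.
Pooled p̂ = (428+328)/(556+436) = 756/992 = 0.76210.
SE = √(0.181305 × 0.00409214) = 0.02724.
z = (0.76978 − 0.75229)/0.02724 = 0.01749/0.02724 = 0.642.
p-value = P(Z > 0.642) ≈ 0.2604.

z = 0.642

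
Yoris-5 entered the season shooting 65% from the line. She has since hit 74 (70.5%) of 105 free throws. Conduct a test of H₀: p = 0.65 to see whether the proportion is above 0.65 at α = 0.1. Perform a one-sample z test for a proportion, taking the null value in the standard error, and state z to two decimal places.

p̂ = 74/105 = 0.7048.
Standard error under H₀: √(0.65×0.35/105) = 0.0465.
z = (0.7048 − 0.65)/0.0465 = 0.0548/0.0465 = 1.18.
p-value = P(Z > 1.176) ≈ 0.1197, so at α = 0.1 we fail to reject H₀.

z = 1.18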